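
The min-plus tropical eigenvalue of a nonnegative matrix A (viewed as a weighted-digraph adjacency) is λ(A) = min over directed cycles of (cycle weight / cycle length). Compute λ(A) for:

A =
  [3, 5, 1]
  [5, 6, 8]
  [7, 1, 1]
λ(A) = 1

Enumerate directed cycles and compute their means (weight / length). Sample:
  cycle 0 → 0: weight = 3, length = 1, mean = 3/1 ≈ 3.000
  cycle 1 → 1: weight = 6, length = 1, mean = 6/1 ≈ 6.000
  cycle 2 → 2: weight = 1, length = 1, mean = 1/1 ≈ 1.000
  cycle 0 → 1 → 0: weight = 10, length = 2, mean = 10/2 ≈ 5.000
  cycle 0 → 2 → 0: weight = 8, length = 2, mean = 8/2 ≈ 4.000
  cycle 1 → 0 → 1: weight = 10, length = 2, mean = 10/2 ≈ 5.000
Minimum mean = 1.000, attained e.g. along the cycle 2 → 2 with weight 1 and length 1. So λ(A) = 1/1 = 1.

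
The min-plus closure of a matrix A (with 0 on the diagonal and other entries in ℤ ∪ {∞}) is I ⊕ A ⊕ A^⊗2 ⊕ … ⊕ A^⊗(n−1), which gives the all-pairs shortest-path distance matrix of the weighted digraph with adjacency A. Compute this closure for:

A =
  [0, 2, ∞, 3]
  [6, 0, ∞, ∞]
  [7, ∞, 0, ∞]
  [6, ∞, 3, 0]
Closure =
  [0, 2, 6, 3]
  [6, 0, 12, 9]
  [7, 9, 0, 10]
  [6, 8, 3, 0]

This is the Floyd-Warshall all-pairs shortest-path computation. For each intermediate vertex k = 0, 1, …, 3, update dist[i][j] ← min(dist[i][j], dist[i][k] + dist[k][j]). The final matrix gives, for each (i, j), the minimum total weight of any directed path from i to j (possibly empty when i = j).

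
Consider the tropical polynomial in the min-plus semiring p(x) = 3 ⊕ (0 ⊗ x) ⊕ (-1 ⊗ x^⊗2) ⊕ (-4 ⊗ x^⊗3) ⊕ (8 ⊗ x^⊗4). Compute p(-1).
p(-1) = -7

A tropical monomial a ⊗ x^⊗i evaluates to a + i · x. Evaluating each term at x = -1:
  Term 0 contributes 3 + 0 · -1 = 3
  Term 1 contributes 0 + 1 · -1 = -1
  Term 2 contributes -1 + 2 · -1 = -3
  Term 3 contributes -4 + 3 · -1 = -7
  Term 4 contributes 8 + 4 · -1 = 4
p(-1) = ⊕ of these = min[3, -1, -3, -7, 4] = -7.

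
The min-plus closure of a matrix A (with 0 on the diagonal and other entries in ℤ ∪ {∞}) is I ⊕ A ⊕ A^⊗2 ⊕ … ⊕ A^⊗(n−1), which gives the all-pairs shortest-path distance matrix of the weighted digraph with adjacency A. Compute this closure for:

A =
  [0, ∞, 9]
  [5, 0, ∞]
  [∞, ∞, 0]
Closure =
  [0, ∞, 9]
  [5, 0, 14]
  [∞, ∞, 0]

This is the Floyd-Warshall all-pairs shortest-path computation. For each intermediate vertex k = 0, 1, …, 2, update dist[i][j] ← min(dist[i][j], dist[i][k] + dist[k][j]). The final matrix gives, for each (i, j), the minimum total weight of any directed path from i to j (possibly empty when i = j).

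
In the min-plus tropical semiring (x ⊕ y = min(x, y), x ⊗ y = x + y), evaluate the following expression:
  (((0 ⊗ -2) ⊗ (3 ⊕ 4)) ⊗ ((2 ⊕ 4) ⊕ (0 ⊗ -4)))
(((0 ⊗ -2) ⊗ (3 ⊕ 4)) ⊗ ((2 ⊕ 4) ⊕ (0 ⊗ -4))) = -3

Expand innermost to outermost. Recall ⊕ takes the minimum of its arguments and ⊗ takes their sum. Working out the expression (((0 ⊗ -2) ⊗ (3 ⊕ 4)) ⊗ ((2 ⊕ 4) ⊕ (0 ⊗ -4))) gives -3.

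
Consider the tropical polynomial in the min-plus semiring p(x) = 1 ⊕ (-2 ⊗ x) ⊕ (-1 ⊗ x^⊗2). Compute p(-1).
p(-1) = -3

A tropical monomial a ⊗ x^⊗i evaluates to a + i · x. Evaluating each term at x = -1:
  Term 0 contributes 1 + 0 · -1 = 1
  Term 1 contributes -2 + 1 · -1 = -3
  Term 2 contributes -1 + 2 · -1 = -3
p(-1) = ⊕ of these = min[1, -3, -3] = -3.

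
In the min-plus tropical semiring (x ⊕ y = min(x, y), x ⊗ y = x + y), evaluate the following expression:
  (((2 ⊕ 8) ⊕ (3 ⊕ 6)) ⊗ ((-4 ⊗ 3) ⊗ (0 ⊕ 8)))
(((2 ⊕ 8) ⊕ (3 ⊕ 6)) ⊗ ((-4 ⊗ 3) ⊗ (0 ⊕ 8))) = 1

Expand innermost to outermost. Recall ⊕ takes the minimum of its arguments and ⊗ takes their sum. Working out the expression (((2 ⊕ 8) ⊕ (3 ⊕ 6)) ⊗ ((-4 ⊗ 3) ⊗ (0 ⊕ 8))) gives 1.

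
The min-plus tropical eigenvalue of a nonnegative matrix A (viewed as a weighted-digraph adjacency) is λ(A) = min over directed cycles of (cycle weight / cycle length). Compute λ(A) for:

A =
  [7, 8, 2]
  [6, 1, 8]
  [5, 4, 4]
λ(A) = 1

Enumerate directed cycles and compute their means (weight / length). Sample:
  cycle 0 → 0: weight = 7, length = 1, mean = 7/1 ≈ 7.000
  cycle 1 → 1: weight = 1, length = 1, mean = 1/1 ≈ 1.000
  cycle 2 → 2: weight = 4, length = 1, mean = 4/1 ≈ 4.000
  cycle 0 → 1 → 0: weight = 14, length = 2, mean = 14/2 ≈ 7.000
  cycle 0 → 2 → 0: weight = 7, length = 2, mean = 7/2 ≈ 3.500
  cycle 1 → 0 → 1: weight = 14, length = 2, mean = 14/2 ≈ 7.000
Minimum mean = 1.000, attained e.g. along the cycle 1 → 1 with weight 1 and length 1. So λ(A) = 1/1 = 1.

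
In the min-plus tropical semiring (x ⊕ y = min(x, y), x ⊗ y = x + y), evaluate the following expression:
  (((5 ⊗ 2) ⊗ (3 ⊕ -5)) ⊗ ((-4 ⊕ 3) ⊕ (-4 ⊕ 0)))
(((5 ⊗ 2) ⊗ (3 ⊕ -5)) ⊗ ((-4 ⊕ 3) ⊕ (-4 ⊕ 0))) = -2

Expand innermost to outermost. Recall ⊕ takes the minimum of its arguments and ⊗ takes their sum. Working out the expression (((5 ⊗ 2) ⊗ (3 ⊕ -5)) ⊗ ((-4 ⊕ 3) ⊕ (-4 ⊕ 0))) gives -2.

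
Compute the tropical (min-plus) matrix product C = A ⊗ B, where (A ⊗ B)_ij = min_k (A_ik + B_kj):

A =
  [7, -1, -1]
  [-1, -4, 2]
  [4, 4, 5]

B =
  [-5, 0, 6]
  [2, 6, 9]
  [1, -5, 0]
A ⊗ B =
  [0, -6, -1]
  [-6, -3, 2]
  [-1, 0, 5]

Apply the min-plus product entry-by-entry:
  C[0][0] = min over k of (A[0][0] + B[0][0] = 7 + -5 = 2, A[0][1] + B[1][0] = -1 + 2 = 1, A[0][2] + B[2][0] = -1 + 1 = 0) = 0 (attained at k = 2)
  C[0][1] = min over k of (A[0][0] + B[0][1] = 7 + 0 = 7, A[0][1] + B[1][1] = -1 + 6 = 5, A[0][2] + B[2][1] = -1 + -5 = -6) = -6 (attained at k = 2)
  C[0][2] = min over k of (A[0][0] + B[0][2] = 7 + 6 = 13, A[0][1] + B[1][2] = -1 + 9 = 8, A[0][2] + B[2][2] = -1 + 0 = -1) = -1 (attained at k = 2)
  C[1][0] = min over k of (A[1][0] + B[0][0] = -1 + -5 = -6, A[1][1] + B[1][0] = -4 + 2 = -2, A[1][2] + B[2][0] = 2 + 1 = 3) = -6 (attained at k = 0)
  C[1][1] = min over k of (A[1][0] + B[0][1] = -1 + 0 = -1, A[1][1] + B[1][1] = -4 + 6 = 2, A[1][2] + B[2][1] = 2 + -5 = -3) = -3 (attained at k = 2)
  C[1][2] = min over k of (A[1][0] + B[0][2] = -1 + 6 = 5, A[1][1] + B[1][2] = -4 + 9 = 5, A[1][2] + B[2][2] = 2 + 0 = 2) = 2 (attained at k = 2)
  C[2][0] = min over k of (A[2][0] + B[0][0] = 4 + -5 = -1, A[2][1] + B[1][0] = 4 + 2 = 6, A[2][2] + B[2][0] = 5 + 1 = 6) = -1 (attained at k = 0)
  C[2][1] = min over k of (A[2][0] + B[0][1] = 4 + 0 = 4, A[2][1] + B[1][1] = 4 + 6 = 10, A[2][2] + B[2][1] = 5 + -5 = 0) = 0 (attained at k = 2)
  C[2][2] = min over k of (A[2][0] + B[0][2] = 4 + 6 = 10, A[2][1] + B[1][2] = 4 + 9 = 13, A[2][2] + B[2][2] = 5 + 0 = 5) = 5 (attained at k = 2)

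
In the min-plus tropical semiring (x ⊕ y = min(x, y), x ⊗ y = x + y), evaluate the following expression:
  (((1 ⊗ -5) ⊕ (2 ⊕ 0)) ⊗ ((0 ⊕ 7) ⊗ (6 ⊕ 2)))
(((1 ⊗ -5) ⊕ (2 ⊕ 0)) ⊗ ((0 ⊕ 7) ⊗ (6 ⊕ 2))) = -2

Expand innermost to outermost. Recall ⊕ takes the minimum of its arguments and ⊗ takes their sum. Working out the expression (((1 ⊗ -5) ⊕ (2 ⊕ 0)) ⊗ ((0 ⊕ 7) ⊗ (6 ⊕ 2))) gives -2.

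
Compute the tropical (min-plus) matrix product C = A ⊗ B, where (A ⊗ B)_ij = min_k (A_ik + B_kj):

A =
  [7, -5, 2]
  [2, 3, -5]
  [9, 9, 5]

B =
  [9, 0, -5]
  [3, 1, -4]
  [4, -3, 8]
A ⊗ B =
  [-2, -4, -9]
  [-1, -8, -3]
  [9, 2, 4]

Apply the min-plus product entry-by-entry:
  C[0][0] = min over k of (A[0][0] + B[0][0] = 7 + 9 = 16, A[0][1] + B[1][0] = -5 + 3 = -2, A[0][2] + B[2][0] = 2 + 4 = 6) = -2 (attained at k = 1)
  C[0][1] = min over k of (A[0][0] + B[0][1] = 7 + 0 = 7, A[0][1] + B[1][1] = -5 + 1 = -4, A[0][2] + B[2][1] = 2 + -3 = -1) = -4 (attained at k = 1)
  C[0][2] = min over k of (A[0][0] + B[0][2] = 7 + -5 = 2, A[0][1] + B[1][2] = -5 + -4 = -9, A[0][2] + B[2][2] = 2 + 8 = 10) = -9 (attained at k = 1)
  C[1][0] = min over k of (A[1][0] + B[0][0] = 2 + 9 = 11, A[1][1] + B[1][0] = 3 + 3 = 6, A[1][2] + B[2][0] = -5 + 4 = -1) = -1 (attained at k = 2)
  C[1][1] = min over k of (A[1][0] + B[0][1] = 2 + 0 = 2, A[1][1] + B[1][1] = 3 + 1 = 4, A[1][2] + B[2][1] = -5 + -3 = -8) = -8 (attained at k = 2)
  C[1][2] = min over k of (A[1][0] + B[0][2] = 2 + -5 = -3, A[1][1] + B[1][2] = 3 + -4 = -1, A[1][2] + B[2][2] = -5 + 8 = 3) = -3 (attained at k = 0)
  C[2][0] = min over k of (A[2][0] + B[0][0] = 9 + 9 = 18, A[2][1] + B[1][0] = 9 + 3 = 12, A[2][2] + B[2][0] = 5 + 4 = 9) = 9 (attained at k = 2)
  C[2][1] = min over k of (A[2][0] + B[0][1] = 9 + 0 = 9, A[2][1] + B[1][1] = 9 + 1 = 10, A[2][2] + B[2][1] = 5 + -3 = 2) = 2 (attained at k = 2)
  C[2][2] = min over k of (A[2][0] + B[0][2] = 9 + -5 = 4, A[2][1] + B[1][2] = 9 + -4 = 5, A[2][2] + B[2][2] = 5 + 8 = 13) = 4 (attained at k = 0)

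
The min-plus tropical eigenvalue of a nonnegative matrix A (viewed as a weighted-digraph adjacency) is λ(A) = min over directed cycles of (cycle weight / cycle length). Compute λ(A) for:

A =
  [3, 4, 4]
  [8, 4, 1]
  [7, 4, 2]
λ(A) = 2

Enumerate directed cycles and compute their means (weight / length). Sample:
  cycle 0 → 0: weight = 3, length = 1, mean = 3/1 ≈ 3.000
  cycle 1 → 1: weight = 4, length = 1, mean = 4/1 ≈ 4.000
  cycle 2 → 2: weight = 2, length = 1, mean = 2/1 ≈ 2.000
  cycle 0 → 1 → 0: weight = 12, length = 2, mean = 12/2 ≈ 6.000
  cycle 0 → 2 → 0: weight = 11, length = 2, mean = 11/2 ≈ 5.500
  cycle 1 → 0 → 1: weight = 12, length = 2, mean = 12/2 ≈ 6.000
Minimum mean = 2.000, attained e.g. along the cycle 2 → 2 with weight 2 and length 1. So λ(A) = 2/1 = 2.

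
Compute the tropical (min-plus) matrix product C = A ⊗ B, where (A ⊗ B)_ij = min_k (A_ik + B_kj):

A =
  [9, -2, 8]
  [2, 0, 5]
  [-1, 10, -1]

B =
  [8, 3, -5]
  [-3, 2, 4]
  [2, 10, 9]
A ⊗ B =
  [-5, 0, 2]
  [-3, 2, -3]
  [1, 2, -6]

Apply the min-plus product entry-by-entry:
  C[0][0] = min over k of (A[0][0] + B[0][0] = 9 + 8 = 17, A[0][1] + B[1][0] = -2 + -3 = -5, A[0][2] + B[2][0] = 8 + 2 = 10) = -5 (attained at k = 1)
  C[0][1] = min over k of (A[0][0] + B[0][1] = 9 + 3 = 12, A[0][1] + B[1][1] = -2 + 2 = 0, A[0][2] + B[2][1] = 8 + 10 = 18) = 0 (attained at k = 1)
  C[0][2] = min over k of (A[0][0] + B[0][2] = 9 + -5 = 4, A[0][1] + B[1][2] = -2 + 4 = 2, A[0][2] + B[2][2] = 8 + 9 = 17) = 2 (attained at k = 1)
  C[1][0] = min over k of (A[1][0] + B[0][0] = 2 + 8 = 10, A[1][1] + B[1][0] = 0 + -3 = -3, A[1][2] + B[2][0] = 5 + 2 = 7) = -3 (attained at k = 1)
  C[1][1] = min over k of (A[1][0] + B[0][1] = 2 + 3 = 5, A[1][1] + B[1][1] = 0 + 2 = 2, A[1][2] + B[2][1] = 5 + 10 = 15) = 2 (attained at k = 1)
  C[1][2] = min over k of (A[1][0] + B[0][2] = 2 + -5 = -3, A[1][1] + B[1][2] = 0 + 4 = 4, A[1][2] + B[2][2] = 5 + 9 = 14) = -3 (attained at k = 0)
  C[2][0] = min over k of (A[2][0] + B[0][0] = -1 + 8 = 7, A[2][1] + B[1][0] = 10 + -3 = 7, A[2][2] + B[2][0] = -1 + 2 = 1) = 1 (attained at k = 2)
  C[2][1] = min over k of (A[2][0] + B[0][1] = -1 + 3 = 2, A[2][1] + B[1][1] = 10 + 2 = 12, A[2][2] + B[2][1] = -1 + 10 = 9) = 2 (attained at k = 0)
  C[2][2] = min over k of (A[2][0] + B[0][2] = -1 + -5 = -6, A[2][1] + B[1][2] = 10 + 4 = 14, A[2][2] + B[2][2] = -1 + 9 = 8) = -6 (attained at k = 0)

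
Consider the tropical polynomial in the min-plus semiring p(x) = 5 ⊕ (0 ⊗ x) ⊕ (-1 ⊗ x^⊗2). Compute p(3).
p(3) = 3

A tropical monomial a ⊗ x^⊗i evaluates to a + i · x. Evaluating each term at x = 3:
  Term 0 contributes 5 + 0 · 3 = 5
  Term 1 contributes 0 + 1 · 3 = 3
  Term 2 contributes -1 + 2 · 3 = 5
p(3) = ⊕ of these = min[5, 3, 5] = 3.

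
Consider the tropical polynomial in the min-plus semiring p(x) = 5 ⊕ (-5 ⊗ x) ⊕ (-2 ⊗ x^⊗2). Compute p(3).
p(3) = -2

A tropical monomial a ⊗ x^⊗i evaluates to a + i · x. Evaluating each term at x = 3:
  Term 0 contributes 5 + 0 · 3 = 5
  Term 1 contributes -5 + 1 · 3 = -2
  Term 2 contributes -2 + 2 · 3 = 4
p(3) = ⊕ of these = min[5, -2, 4] = -2.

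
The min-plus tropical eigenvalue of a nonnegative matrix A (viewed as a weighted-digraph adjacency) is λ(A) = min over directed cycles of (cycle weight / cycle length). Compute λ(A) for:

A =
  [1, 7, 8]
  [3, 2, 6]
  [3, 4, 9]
λ(A) = 1

Enumerate directed cycles and compute their means (weight / length). Sample:
  cycle 0 → 0: weight = 1, length = 1, mean = 1/1 ≈ 1.000
  cycle 1 → 1: weight = 2, length = 1, mean = 2/1 ≈ 2.000
  cycle 2 → 2: weight = 9, length = 1, mean = 9/1 ≈ 9.000
  cycle 0 → 1 → 0: weight = 10, length = 2, mean = 10/2 ≈ 5.000
  cycle 0 → 2 → 0: weight = 11, length = 2, mean = 11/2 ≈ 5.500
  cycle 1 → 0 → 1: weight = 10, length = 2, mean = 10/2 ≈ 5.000
Minimum mean = 1.000, attained e.g. along the cycle 0 → 0 with weight 1 and length 1. So λ(A) = 1/1 = 1.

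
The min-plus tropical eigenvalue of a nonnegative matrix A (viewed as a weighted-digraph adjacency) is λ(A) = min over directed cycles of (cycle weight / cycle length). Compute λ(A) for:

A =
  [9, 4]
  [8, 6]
λ(A) = 6

Enumerate directed cycles and compute their means (weight / length). Sample:
  cycle 0 → 0: weight = 9, length = 1, mean = 9/1 ≈ 9.000
  cycle 1 → 1: weight = 6, length = 1, mean = 6/1 ≈ 6.000
  cycle 0 → 1 → 0: weight = 12, length = 2, mean = 12/2 ≈ 6.000
  cycle 1 → 0 → 1: weight = 12, length = 2, mean = 12/2 ≈ 6.000
Minimum mean = 6.000, attained e.g. along the cycle 1 → 1 with weight 6 and length 1. So λ(A) = 6/1 = 6.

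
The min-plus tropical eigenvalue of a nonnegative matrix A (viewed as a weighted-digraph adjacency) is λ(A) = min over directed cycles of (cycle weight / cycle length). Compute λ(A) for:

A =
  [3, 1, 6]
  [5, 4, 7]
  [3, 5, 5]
λ(A) = 3

Enumerate directed cycles and compute their means (weight / length). Sample:
  cycle 0 → 0: weight = 3, length = 1, mean = 3/1 ≈ 3.000
  cycle 1 → 1: weight = 4, length = 1, mean = 4/1 ≈ 4.000
  cycle 2 → 2: weight = 5, length = 1, mean = 5/1 ≈ 5.000
  cycle 0 → 1 → 0: weight = 6, length = 2, mean = 6/2 ≈ 3.000
  cycle 0 → 2 → 0: weight = 9, length = 2, mean = 9/2 ≈ 4.500
  cycle 1 → 0 → 1: weight = 6, length = 2, mean = 6/2 ≈ 3.000
Minimum mean = 3.000, attained e.g. along the cycle 0 → 0 with weight 3 and length 1. So λ(A) = 3/1 = 3.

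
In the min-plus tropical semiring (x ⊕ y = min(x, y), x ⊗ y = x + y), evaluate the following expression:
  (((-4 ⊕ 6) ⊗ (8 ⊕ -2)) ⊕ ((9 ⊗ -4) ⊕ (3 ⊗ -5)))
(((-4 ⊕ 6) ⊗ (8 ⊕ -2)) ⊕ ((9 ⊗ -4) ⊕ (3 ⊗ -5))) = -6

Expand innermost to outermost. Recall ⊕ takes the minimum of its arguments and ⊗ takes their sum. Working out the expression (((-4 ⊕ 6) ⊗ (8 ⊕ -2)) ⊕ ((9 ⊗ -4) ⊕ (3 ⊗ -5))) gives -6.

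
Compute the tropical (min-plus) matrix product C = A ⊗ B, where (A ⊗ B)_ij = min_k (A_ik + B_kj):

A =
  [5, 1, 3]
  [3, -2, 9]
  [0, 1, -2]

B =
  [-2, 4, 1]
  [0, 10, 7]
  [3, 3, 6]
A ⊗ B =
  [1, 6, 6]
  [-2, 7, 4]
  [-2, 1, 1]

Apply the min-plus product entry-by-entry:
  C[0][0] = min over k of (A[0][0] + B[0][0] = 5 + -2 = 3, A[0][1] + B[1][0] = 1 + 0 = 1, A[0][2] + B[2][0] = 3 + 3 = 6) = 1 (attained at k = 1)
  C[0][1] = min over k of (A[0][0] + B[0][1] = 5 + 4 = 9, A[0][1] + B[1][1] = 1 + 10 = 11, A[0][2] + B[2][1] = 3 + 3 = 6) = 6 (attained at k = 2)
  C[0][2] = min over k of (A[0][0] + B[0][2] = 5 + 1 = 6, A[0][1] + B[1][2] = 1 + 7 = 8, A[0][2] + B[2][2] = 3 + 6 = 9) = 6 (attained at k = 0)
  C[1][0] = min over k of (A[1][0] + B[0][0] = 3 + -2 = 1, A[1][1] + B[1][0] = -2 + 0 = -2, A[1][2] + B[2][0] = 9 + 3 = 12) = -2 (attained at k = 1)
  C[1][1] = min over k of (A[1][0] + B[0][1] = 3 + 4 = 7, A[1][1] + B[1][1] = -2 + 10 = 8, A[1][2] + B[2][1] = 9 + 3 = 12) = 7 (attained at k = 0)
  C[1][2] = min over k of (A[1][0] + B[0][2] = 3 + 1 = 4, A[1][1] + B[1][2] = -2 + 7 = 5, A[1][2] + B[2][2] = 9 + 6 = 15) = 4 (attained at k = 0)
  C[2][0] = min over k of (A[2][0] + B[0][0] = 0 + -2 = -2, A[2][1] + B[1][0] = 1 + 0 = 1, A[2][2] + B[2][0] = -2 + 3 = 1) = -2 (attained at k = 0)
  C[2][1] = min over k of (A[2][0] + B[0][1] = 0 + 4 = 4, A[2][1] + B[1][1] = 1 + 10 = 11, A[2][2] + B[2][1] = -2 + 3 = 1) = 1 (attained at k = 2)
  C[2][2] = min over k of (A[2][0] + B[0][2] = 0 + 1 = 1, A[2][1] + B[1][2] = 1 + 7 = 8, A[2][2] + B[2][2] = -2 + 6 = 4) = 1 (attained at k = 0)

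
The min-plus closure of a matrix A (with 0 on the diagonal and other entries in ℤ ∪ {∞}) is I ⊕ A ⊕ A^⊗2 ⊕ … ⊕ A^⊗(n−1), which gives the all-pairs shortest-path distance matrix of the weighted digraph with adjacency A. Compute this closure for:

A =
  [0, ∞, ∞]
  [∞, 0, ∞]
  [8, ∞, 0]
Closure =
  [0, ∞, ∞]
  [∞, 0, ∞]
  [8, ∞, 0]

This is the Floyd-Warshall all-pairs shortest-path computation. For each intermediate vertex k = 0, 1, …, 2, update dist[i][j] ← min(dist[i][j], dist[i][k] + dist[k][j]). The final matrix gives, for each (i, j), the minimum total weight of any directed path from i to j (possibly empty when i = j).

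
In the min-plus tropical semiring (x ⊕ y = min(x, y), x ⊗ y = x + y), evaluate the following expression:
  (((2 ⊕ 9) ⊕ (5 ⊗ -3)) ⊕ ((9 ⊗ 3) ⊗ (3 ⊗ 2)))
(((2 ⊕ 9) ⊕ (5 ⊗ -3)) ⊕ ((9 ⊗ 3) ⊗ (3 ⊗ 2))) = 2

Expand innermost to outermost. Recall ⊕ takes the minimum of its arguments and ⊗ takes their sum. Working out the expression (((2 ⊕ 9) ⊕ (5 ⊗ -3)) ⊕ ((9 ⊗ 3) ⊗ (3 ⊗ 2))) gives 2.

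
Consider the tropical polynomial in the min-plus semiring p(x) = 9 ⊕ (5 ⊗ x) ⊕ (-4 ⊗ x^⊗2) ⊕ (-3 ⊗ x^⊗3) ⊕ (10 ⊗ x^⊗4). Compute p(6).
p(6) = 8

A tropical monomial a ⊗ x^⊗i evaluates to a + i · x. Evaluating each term at x = 6:
  Term 0 contributes 9 + 0 · 6 = 9
  Term 1 contributes 5 + 1 · 6 = 11
  Term 2 contributes -4 + 2 · 6 = 8
  Term 3 contributes -3 + 3 · 6 = 15
  Term 4 contributes 10 + 4 · 6 = 34
p(6) = ⊕ of these = min[9, 11, 8, 15, 34] = 8.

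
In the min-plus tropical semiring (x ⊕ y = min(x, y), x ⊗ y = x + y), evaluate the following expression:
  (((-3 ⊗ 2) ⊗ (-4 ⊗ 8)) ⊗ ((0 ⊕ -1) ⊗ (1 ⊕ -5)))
(((-3 ⊗ 2) ⊗ (-4 ⊗ 8)) ⊗ ((0 ⊕ -1) ⊗ (1 ⊕ -5))) = -3

Expand innermost to outermost. Recall ⊕ takes the minimum of its arguments and ⊗ takes their sum. Working out the expression (((-3 ⊗ 2) ⊗ (-4 ⊗ 8)) ⊗ ((0 ⊕ -1) ⊗ (1 ⊕ -5))) gives -3.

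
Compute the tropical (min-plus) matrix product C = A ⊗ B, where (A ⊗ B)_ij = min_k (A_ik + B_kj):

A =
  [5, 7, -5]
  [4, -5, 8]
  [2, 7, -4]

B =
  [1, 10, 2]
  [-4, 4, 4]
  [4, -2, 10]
A ⊗ B =
  [-1, -7, 5]
  [-9, -1, -1]
  [0, -6, 4]

Apply the min-plus product entry-by-entry:
  C[0][0] = min over k of (A[0][0] + B[0][0] = 5 + 1 = 6, A[0][1] + B[1][0] = 7 + -4 = 3, A[0][2] + B[2][0] = -5 + 4 = -1) = -1 (attained at k = 2)
  C[0][1] = min over k of (A[0][0] + B[0][1] = 5 + 10 = 15, A[0][1] + B[1][1] = 7 + 4 = 11, A[0][2] + B[2][1] = -5 + -2 = -7) = -7 (attained at k = 2)
  C[0][2] = min over k of (A[0][0] + B[0][2] = 5 + 2 = 7, A[0][1] + B[1][2] = 7 + 4 = 11, A[0][2] + B[2][2] = -5 + 10 = 5) = 5 (attained at k = 2)
  C[1][0] = min over k of (A[1][0] + B[0][0] = 4 + 1 = 5, A[1][1] + B[1][0] = -5 + -4 = -9, A[1][2] + B[2][0] = 8 + 4 = 12) = -9 (attained at k = 1)
  C[1][1] = min over k of (A[1][0] + B[0][1] = 4 + 10 = 14, A[1][1] + B[1][1] = -5 + 4 = -1, A[1][2] + B[2][1] = 8 + -2 = 6) = -1 (attained at k = 1)
  C[1][2] = min over k of (A[1][0] + B[0][2] = 4 + 2 = 6, A[1][1] + B[1][2] = -5 + 4 = -1, A[1][2] + B[2][2] = 8 + 10 = 18) = -1 (attained at k = 1)
  C[2][0] = min over k of (A[2][0] + B[0][0] = 2 + 1 = 3, A[2][1] + B[1][0] = 7 + -4 = 3, A[2][2] + B[2][0] = -4 + 4 = 0) = 0 (attained at k = 2)
  C[2][1] = min over k of (A[2][0] + B[0][1] = 2 + 10 = 12, A[2][1] + B[1][1] = 7 + 4 = 11, A[2][2] + B[2][1] = -4 + -2 = -6) = -6 (attained at k = 2)
  C[2][2] = min over k of (A[2][0] + B[0][2] = 2 + 2 = 4, A[2][1] + B[1][2] = 7 + 4 = 11, A[2][2] + B[2][2] = -4 + 10 = 6) = 4 (attained at k = 0)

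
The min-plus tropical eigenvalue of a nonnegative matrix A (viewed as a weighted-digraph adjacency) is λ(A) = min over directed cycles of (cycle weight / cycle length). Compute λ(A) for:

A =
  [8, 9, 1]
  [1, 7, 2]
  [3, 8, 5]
λ(A) = 2

Enumerate directed cycles and compute their means (weight / length). Sample:
  cycle 0 → 0: weight = 8, length = 1, mean = 8/1 ≈ 8.000
  cycle 1 → 1: weight = 7, length = 1, mean = 7/1 ≈ 7.000
  cycle 2 → 2: weight = 5, length = 1, mean = 5/1 ≈ 5.000
  cycle 0 → 1 → 0: weight = 10, length = 2, mean = 10/2 ≈ 5.000
  cycle 0 → 2 → 0: weight = 4, length = 2, mean = 4/2 ≈ 2.000
  cycle 1 → 0 → 1: weight = 10, length = 2, mean = 10/2 ≈ 5.000
Minimum mean = 2.000, attained e.g. along the cycle 0 → 2 → 0 with weight 4 and length 2. So λ(A) = 4/2 = 2.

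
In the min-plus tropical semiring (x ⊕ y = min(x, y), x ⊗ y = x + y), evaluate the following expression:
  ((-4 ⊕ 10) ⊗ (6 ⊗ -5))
((-4 ⊕ 10) ⊗ (6 ⊗ -5)) = -3

Expand innermost to outermost. Recall ⊕ takes the minimum of its arguments and ⊗ takes their sum. Working out the expression ((-4 ⊕ 10) ⊗ (6 ⊗ -5)) gives -3.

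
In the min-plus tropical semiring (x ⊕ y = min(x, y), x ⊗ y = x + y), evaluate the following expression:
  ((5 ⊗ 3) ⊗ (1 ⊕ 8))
((5 ⊗ 3) ⊗ (1 ⊕ 8)) = 9

Expand innermost to outermost. Recall ⊕ takes the minimum of its arguments and ⊗ takes their sum. Working out the expression ((5 ⊗ 3) ⊗ (1 ⊕ 8)) gives 9.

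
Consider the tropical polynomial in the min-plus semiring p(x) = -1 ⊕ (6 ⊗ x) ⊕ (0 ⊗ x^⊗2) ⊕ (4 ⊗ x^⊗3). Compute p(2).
p(2) = -1

A tropical monomial a ⊗ x^⊗i evaluates to a + i · x. Evaluating each term at x = 2:
  Term 0 contributes -1 + 0 · 2 = -1
  Term 1 contributes 6 + 1 · 2 = 8
  Term 2 contributes 0 + 2 · 2 = 4
  Term 3 contributes 4 + 3 · 2 = 10
p(2) = ⊕ of these = min[-1, 8, 4, 10] = -1.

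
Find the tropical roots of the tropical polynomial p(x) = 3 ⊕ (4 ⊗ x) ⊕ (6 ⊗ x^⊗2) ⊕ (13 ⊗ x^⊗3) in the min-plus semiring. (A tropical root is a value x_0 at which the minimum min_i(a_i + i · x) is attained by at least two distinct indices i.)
Roots: {-7, -2, -1}

Each tropical root is a break point of the lower envelope of the lines y = a_i + i · x (there are 4 lines, with slopes 0, 1, ..., 3). Only the lines that attain the minimum somewhere contribute to roots; other lines are dominated. Here the surviving (envelope) indices are i = 3, i = 2, i = 1, i = 0.
Intersections between consecutive envelope lines give the roots: for adjacent envelope indices i < j the intersection is x = (a_i − a_j) / (j − i). Reading off the sorted break points: {-7, -2, -1}.
Verification: at each break x_0, at least two indices attain the minimum of min_i(a_i + i · x_0).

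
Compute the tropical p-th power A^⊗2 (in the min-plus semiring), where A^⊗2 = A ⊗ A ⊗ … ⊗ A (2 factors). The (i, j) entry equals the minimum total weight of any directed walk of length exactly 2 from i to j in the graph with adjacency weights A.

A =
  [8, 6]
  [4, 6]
A^⊗2 =
  [10, 12]
  [10, 10]

Each entry (A^⊗2)_ij equals the minimum over all length-2 walks i = v_0 → v_1 → … → v_2 = j of Σ_t A[v_t][v_{t+1}]. For example, for (i, j) = (0, 1) we minimise over 2 possible intermediate vertex sequences; the minimum is 12, attained along the walk 0 → 1 → 1.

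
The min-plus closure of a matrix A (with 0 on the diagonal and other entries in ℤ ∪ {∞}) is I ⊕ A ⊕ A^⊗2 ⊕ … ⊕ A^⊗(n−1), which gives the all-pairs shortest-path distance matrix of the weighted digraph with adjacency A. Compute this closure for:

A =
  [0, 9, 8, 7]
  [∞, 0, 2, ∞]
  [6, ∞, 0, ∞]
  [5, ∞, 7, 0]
Closure =
  [0, 9, 8, 7]
  [8, 0, 2, 15]
  [6, 15, 0, 13]
  [5, 14, 7, 0]

This is the Floyd-Warshall all-pairs shortest-path computation. For each intermediate vertex k = 0, 1, …, 3, update dist[i][j] ← min(dist[i][j], dist[i][k] + dist[k][j]). The final matrix gives, for each (i, j), the minimum total weight of any directed path from i to j (possibly empty when i = j).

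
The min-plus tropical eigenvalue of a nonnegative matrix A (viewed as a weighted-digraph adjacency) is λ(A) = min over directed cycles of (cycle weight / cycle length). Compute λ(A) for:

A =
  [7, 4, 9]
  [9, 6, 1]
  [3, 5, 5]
λ(A) = 8/3

Enumerate directed cycles and compute their means (weight / length). Sample:
  cycle 0 → 0: weight = 7, length = 1, mean = 7/1 ≈ 7.000
  cycle 1 → 1: weight = 6, length = 1, mean = 6/1 ≈ 6.000
  cycle 2 → 2: weight = 5, length = 1, mean = 5/1 ≈ 5.000
  cycle 0 → 1 → 0: weight = 13, length = 2, mean = 13/2 ≈ 6.500
  cycle 0 → 2 → 0: weight = 12, length = 2, mean = 12/2 ≈ 6.000
  cycle 1 → 0 → 1: weight = 13, length = 2, mean = 13/2 ≈ 6.500
Minimum mean = 2.667, attained e.g. along the cycle 0 → 1 → 2 → 0 with weight 8 and length 3. So λ(A) = 8/3 = 8/3.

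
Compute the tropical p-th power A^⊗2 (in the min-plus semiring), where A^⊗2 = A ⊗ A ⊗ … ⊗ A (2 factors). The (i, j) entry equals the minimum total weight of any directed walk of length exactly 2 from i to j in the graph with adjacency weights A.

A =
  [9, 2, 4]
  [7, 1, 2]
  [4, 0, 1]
A^⊗2 =
  [8, 3, 4]
  [6, 2, 3]
  [5, 1, 2]

Each entry (A^⊗2)_ij equals the minimum over all length-2 walks i = v_0 → v_1 → … → v_2 = j of Σ_t A[v_t][v_{t+1}]. For example, for (i, j) = (0, 2) we minimise over 3 possible intermediate vertex sequences; the minimum is 4, attained along the walk 0 → 1 → 2.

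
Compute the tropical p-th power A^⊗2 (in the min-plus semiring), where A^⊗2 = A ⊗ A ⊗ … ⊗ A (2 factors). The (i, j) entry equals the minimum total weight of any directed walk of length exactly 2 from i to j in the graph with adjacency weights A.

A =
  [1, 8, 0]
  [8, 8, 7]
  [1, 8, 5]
A^⊗2 =
  [1, 8, 1]
  [8, 15, 8]
  [2, 9, 1]

Each entry (A^⊗2)_ij equals the minimum over all length-2 walks i = v_0 → v_1 → … → v_2 = j of Σ_t A[v_t][v_{t+1}]. For example, for (i, j) = (0, 2) we minimise over 3 possible intermediate vertex sequences; the minimum is 1, attained along the walk 0 → 0 → 2.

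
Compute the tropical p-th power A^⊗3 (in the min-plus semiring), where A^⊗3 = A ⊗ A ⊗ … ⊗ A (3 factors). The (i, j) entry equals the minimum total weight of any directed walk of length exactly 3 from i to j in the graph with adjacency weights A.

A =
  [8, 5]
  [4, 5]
A^⊗3 =
  [14, 14]
  [13, 14]

Each entry (A^⊗3)_ij equals the minimum over all length-3 walks i = v_0 → v_1 → … → v_3 = j of Σ_t A[v_t][v_{t+1}]. For example, for (i, j) = (0, 1) we minimise over 4 possible intermediate vertex sequences; the minimum is 14, attained along the walk 0 → 1 → 0 → 1.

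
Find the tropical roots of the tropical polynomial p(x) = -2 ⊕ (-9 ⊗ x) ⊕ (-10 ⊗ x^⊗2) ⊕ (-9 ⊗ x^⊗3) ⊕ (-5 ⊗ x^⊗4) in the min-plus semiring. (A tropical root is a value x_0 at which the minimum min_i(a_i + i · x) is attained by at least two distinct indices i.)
Roots: {-4, -1, 1, 7}

Each tropical root is a break point of the lower envelope of the lines y = a_i + i · x (there are 5 lines, with slopes 0, 1, ..., 4). Only the lines that attain the minimum somewhere contribute to roots; other lines are dominated. Here the surviving (envelope) indices are i = 4, i = 3, i = 2, i = 1, i = 0.
Intersections between consecutive envelope lines give the roots: for adjacent envelope indices i < j the intersection is x = (a_i − a_j) / (j − i). Reading off the sorted break points: {-4, -1, 1, 7}.
Verification: at each break x_0, at least two indices attain the minimum of min_i(a_i + i · x_0).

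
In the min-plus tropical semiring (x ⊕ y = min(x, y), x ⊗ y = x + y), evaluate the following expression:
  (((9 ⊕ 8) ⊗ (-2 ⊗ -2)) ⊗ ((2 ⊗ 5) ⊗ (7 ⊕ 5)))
(((9 ⊕ 8) ⊗ (-2 ⊗ -2)) ⊗ ((2 ⊗ 5) ⊗ (7 ⊕ 5))) = 16

Expand innermost to outermost. Recall ⊕ takes the minimum of its arguments and ⊗ takes their sum. Working out the expression (((9 ⊕ 8) ⊗ (-2 ⊗ -2)) ⊗ ((2 ⊗ 5) ⊗ (7 ⊕ 5))) gives 16.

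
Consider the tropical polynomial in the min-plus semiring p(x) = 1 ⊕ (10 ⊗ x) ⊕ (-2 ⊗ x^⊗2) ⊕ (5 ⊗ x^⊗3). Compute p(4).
p(4) = 1

A tropical monomial a ⊗ x^⊗i evaluates to a + i · x. Evaluating each term at x = 4:
  Term 0 contributes 1 + 0 · 4 = 1
  Term 1 contributes 10 + 1 · 4 = 14
  Term 2 contributes -2 + 2 · 4 = 6
  Term 3 contributes 5 + 3 · 4 = 17
p(4) = ⊕ of these = min[1, 14, 6, 17] = 1.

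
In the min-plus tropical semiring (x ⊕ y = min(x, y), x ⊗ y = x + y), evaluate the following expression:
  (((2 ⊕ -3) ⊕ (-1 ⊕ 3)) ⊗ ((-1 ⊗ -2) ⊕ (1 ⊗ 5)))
(((2 ⊕ -3) ⊕ (-1 ⊕ 3)) ⊗ ((-1 ⊗ -2) ⊕ (1 ⊗ 5))) = -6

Expand innermost to outermost. Recall ⊕ takes the minimum of its arguments and ⊗ takes their sum. Working out the expression (((2 ⊕ -3) ⊕ (-1 ⊕ 3)) ⊗ ((-1 ⊗ -2) ⊕ (1 ⊗ 5))) gives -6.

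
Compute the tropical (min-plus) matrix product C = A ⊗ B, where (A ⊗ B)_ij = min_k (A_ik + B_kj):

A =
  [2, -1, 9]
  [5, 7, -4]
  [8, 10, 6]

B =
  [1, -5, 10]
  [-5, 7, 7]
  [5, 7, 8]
A ⊗ B =
  [-6, -3, 6]
  [1, 0, 4]
  [5, 3, 14]

Apply the min-plus product entry-by-entry:
  C[0][0] = min over k of (A[0][0] + B[0][0] = 2 + 1 = 3, A[0][1] + B[1][0] = -1 + -5 = -6, A[0][2] + B[2][0] = 9 + 5 = 14) = -6 (attained at k = 1)
  C[0][1] = min over k of (A[0][0] + B[0][1] = 2 + -5 = -3, A[0][1] + B[1][1] = -1 + 7 = 6, A[0][2] + B[2][1] = 9 + 7 = 16) = -3 (attained at k = 0)
  C[0][2] = min over k of (A[0][0] + B[0][2] = 2 + 10 = 12, A[0][1] + B[1][2] = -1 + 7 = 6, A[0][2] + B[2][2] = 9 + 8 = 17) = 6 (attained at k = 1)
  C[1][0] = min over k of (A[1][0] + B[0][0] = 5 + 1 = 6, A[1][1] + B[1][0] = 7 + -5 = 2, A[1][2] + B[2][0] = -4 + 5 = 1) = 1 (attained at k = 2)
  C[1][1] = min over k of (A[1][0] + B[0][1] = 5 + -5 = 0, A[1][1] + B[1][1] = 7 + 7 = 14, A[1][2] + B[2][1] = -4 + 7 = 3) = 0 (attained at k = 0)
  C[1][2] = min over k of (A[1][0] + B[0][2] = 5 + 10 = 15, A[1][1] + B[1][2] = 7 + 7 = 14, A[1][2] + B[2][2] = -4 + 8 = 4) = 4 (attained at k = 2)
  C[2][0] = min over k of (A[2][0] + B[0][0] = 8 + 1 = 9, A[2][1] + B[1][0] = 10 + -5 = 5, A[2][2] + B[2][0] = 6 + 5 = 11) = 5 (attained at k = 1)
  C[2][1] = min over k of (A[2][0] + B[0][1] = 8 + -5 = 3, A[2][1] + B[1][1] = 10 + 7 = 17, A[2][2] + B[2][1] = 6 + 7 = 13) = 3 (attained at k = 0)
  C[2][2] = min over k of (A[2][0] + B[0][2] = 8 + 10 = 18, A[2][1] + B[1][2] = 10 + 7 = 17, A[2][2] + B[2][2] = 6 + 8 = 14) = 14 (attained at k = 2)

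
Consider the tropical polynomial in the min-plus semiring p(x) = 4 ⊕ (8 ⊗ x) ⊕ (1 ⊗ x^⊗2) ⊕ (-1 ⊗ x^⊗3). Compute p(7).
p(7) = 4

A tropical monomial a ⊗ x^⊗i evaluates to a + i · x. Evaluating each term at x = 7:
  Term 0 contributes 4 + 0 · 7 = 4
  Term 1 contributes 8 + 1 · 7 = 15
  Term 2 contributes 1 + 2 · 7 = 15
  Term 3 contributes -1 + 3 · 7 = 20
p(7) = ⊕ of these = min[4, 15, 15, 20] = 4.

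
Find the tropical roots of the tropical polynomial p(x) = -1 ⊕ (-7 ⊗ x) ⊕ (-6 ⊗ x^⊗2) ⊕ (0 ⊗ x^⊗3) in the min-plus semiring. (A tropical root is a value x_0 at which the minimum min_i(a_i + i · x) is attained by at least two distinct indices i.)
Roots: {-6, -1, 6}

Each tropical root is a break point of the lower envelope of the lines y = a_i + i · x (there are 4 lines, with slopes 0, 1, ..., 3). Only the lines that attain the minimum somewhere contribute to roots; other lines are dominated. Here the surviving (envelope) indices are i = 3, i = 2, i = 1, i = 0.
Intersections between consecutive envelope lines give the roots: for adjacent envelope indices i < j the intersection is x = (a_i − a_j) / (j − i). Reading off the sorted break points: {-6, -1, 6}.
Verification: at each break x_0, at least two indices attain the minimum of min_i(a_i + i · x_0).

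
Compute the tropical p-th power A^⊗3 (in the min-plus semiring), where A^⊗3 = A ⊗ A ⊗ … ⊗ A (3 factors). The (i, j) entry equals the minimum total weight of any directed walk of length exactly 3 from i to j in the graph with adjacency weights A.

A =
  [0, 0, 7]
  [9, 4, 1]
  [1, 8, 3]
A^⊗3 =
  [0, 0, 1]
  [2, 2, 7]
  [1, 1, 2]

Each entry (A^⊗3)_ij equals the minimum over all length-3 walks i = v_0 → v_1 → … → v_3 = j of Σ_t A[v_t][v_{t+1}]. For example, for (i, j) = (0, 2) we minimise over 9 possible intermediate vertex sequences; the minimum is 1, attained along the walk 0 → 0 → 1 → 2.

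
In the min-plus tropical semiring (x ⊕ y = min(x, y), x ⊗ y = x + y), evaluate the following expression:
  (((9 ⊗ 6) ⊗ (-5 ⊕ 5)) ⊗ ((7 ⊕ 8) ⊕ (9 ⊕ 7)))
(((9 ⊗ 6) ⊗ (-5 ⊕ 5)) ⊗ ((7 ⊕ 8) ⊕ (9 ⊕ 7))) = 17

Expand innermost to outermost. Recall ⊕ takes the minimum of its arguments and ⊗ takes their sum. Working out the expression (((9 ⊗ 6) ⊗ (-5 ⊕ 5)) ⊗ ((7 ⊕ 8) ⊕ (9 ⊕ 7))) gives 17.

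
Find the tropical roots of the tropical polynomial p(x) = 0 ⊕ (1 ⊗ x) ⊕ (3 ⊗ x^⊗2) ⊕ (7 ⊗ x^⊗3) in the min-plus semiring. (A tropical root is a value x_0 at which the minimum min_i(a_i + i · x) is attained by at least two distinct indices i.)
Roots: {-4, -2, -1}

Each tropical root is a break point of the lower envelope of the lines y = a_i + i · x (there are 4 lines, with slopes 0, 1, ..., 3). Only the lines that attain the minimum somewhere contribute to roots; other lines are dominated. Here the surviving (envelope) indices are i = 3, i = 2, i = 1, i = 0.
Intersections between consecutive envelope lines give the roots: for adjacent envelope indices i < j the intersection is x = (a_i − a_j) / (j − i). Reading off the sorted break points: {-4, -2, -1}.
Verification: at each break x_0, at least two indices attain the minimum of min_i(a_i + i · x_0).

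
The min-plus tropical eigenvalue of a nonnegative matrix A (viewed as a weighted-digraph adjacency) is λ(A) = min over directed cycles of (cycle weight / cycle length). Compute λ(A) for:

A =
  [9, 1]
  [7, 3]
λ(A) = 3

Enumerate directed cycles and compute their means (weight / length). Sample:
  cycle 0 → 0: weight = 9, length = 1, mean = 9/1 ≈ 9.000
  cycle 1 → 1: weight = 3, length = 1, mean = 3/1 ≈ 3.000
  cycle 0 → 1 → 0: weight = 8, length = 2, mean = 8/2 ≈ 4.000
  cycle 1 → 0 → 1: weight = 8, length = 2, mean = 8/2 ≈ 4.000
Minimum mean = 3.000, attained e.g. along the cycle 1 → 1 with weight 3 and length 1. So λ(A) = 3/1 = 3.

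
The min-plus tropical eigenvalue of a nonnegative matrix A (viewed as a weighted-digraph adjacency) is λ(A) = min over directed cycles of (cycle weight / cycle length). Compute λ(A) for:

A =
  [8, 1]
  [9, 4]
λ(A) = 4

Enumerate directed cycles and compute their means (weight / length). Sample:
  cycle 0 → 0: weight = 8, length = 1, mean = 8/1 ≈ 8.000
  cycle 1 → 1: weight = 4, length = 1, mean = 4/1 ≈ 4.000
  cycle 0 → 1 → 0: weight = 10, length = 2, mean = 10/2 ≈ 5.000
  cycle 1 → 0 → 1: weight = 10, length = 2, mean = 10/2 ≈ 5.000
Minimum mean = 4.000, attained e.g. along the cycle 1 → 1 with weight 4 and length 1. So λ(A) = 4/1 = 4.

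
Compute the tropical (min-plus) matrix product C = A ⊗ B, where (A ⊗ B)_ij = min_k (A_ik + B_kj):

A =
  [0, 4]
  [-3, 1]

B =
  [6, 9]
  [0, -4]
A ⊗ B =
  [4, 0]
  [1, -3]

Apply the min-plus product entry-by-entry:
  C[0][0] = min over k of (A[0][0] + B[0][0] = 0 + 6 = 6, A[0][1] + B[1][0] = 4 + 0 = 4) = 4 (attained at k = 1)
  C[0][1] = min over k of (A[0][0] + B[0][1] = 0 + 9 = 9, A[0][1] + B[1][1] = 4 + -4 = 0) = 0 (attained at k = 1)
  C[1][0] = min over k of (A[1][0] + B[0][0] = -3 + 6 = 3, A[1][1] + B[1][0] = 1 + 0 = 1) = 1 (attained at k = 1)
  C[1][1] = min over k of (A[1][0] + B[0][1] = -3 + 9 = 6, A[1][1] + B[1][1] = 1 + -4 = -3) = -3 (attained at k = 1)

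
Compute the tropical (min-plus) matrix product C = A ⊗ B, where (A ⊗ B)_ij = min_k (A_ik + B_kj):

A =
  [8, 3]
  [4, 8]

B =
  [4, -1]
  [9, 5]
A ⊗ B =
  [12, 7]
  [8, 3]

Apply the min-plus product entry-by-entry:
  C[0][0] = min over k of (A[0][0] + B[0][0] = 8 + 4 = 12, A[0][1] + B[1][0] = 3 + 9 = 12) = 12 (attained at k = 0)
  C[0][1] = min over k of (A[0][0] + B[0][1] = 8 + -1 = 7, A[0][1] + B[1][1] = 3 + 5 = 8) = 7 (attained at k = 0)
  C[1][0] = min over k of (A[1][0] + B[0][0] = 4 + 4 = 8, A[1][1] + B[1][0] = 8 + 9 = 17) = 8 (attained at k = 0)
  C[1][1] = min over k of (A[1][0] + B[0][1] = 4 + -1 = 3, A[1][1] + B[1][1] = 8 + 5 = 13) = 3 (attained at k = 0)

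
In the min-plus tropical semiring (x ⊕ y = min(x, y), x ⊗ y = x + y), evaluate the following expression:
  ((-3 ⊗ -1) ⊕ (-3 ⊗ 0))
((-3 ⊗ -1) ⊕ (-3 ⊗ 0)) = -4

Expand innermost to outermost. Recall ⊕ takes the minimum of its arguments and ⊗ takes their sum. Working out the expression ((-3 ⊗ -1) ⊕ (-3 ⊗ 0)) gives -4.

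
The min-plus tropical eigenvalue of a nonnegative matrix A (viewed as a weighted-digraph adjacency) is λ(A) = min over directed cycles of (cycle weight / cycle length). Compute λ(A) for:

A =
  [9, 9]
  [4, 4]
λ(A) = 4

Enumerate directed cycles and compute their means (weight / length). Sample:
  cycle 0 → 0: weight = 9, length = 1, mean = 9/1 ≈ 9.000
  cycle 1 → 1: weight = 4, length = 1, mean = 4/1 ≈ 4.000
  cycle 0 → 1 → 0: weight = 13, length = 2, mean = 13/2 ≈ 6.500
  cycle 1 → 0 → 1: weight = 13, length = 2, mean = 13/2 ≈ 6.500
Minimum mean = 4.000, attained e.g. along the cycle 1 → 1 with weight 4 and length 1. So λ(A) = 4/1 = 4.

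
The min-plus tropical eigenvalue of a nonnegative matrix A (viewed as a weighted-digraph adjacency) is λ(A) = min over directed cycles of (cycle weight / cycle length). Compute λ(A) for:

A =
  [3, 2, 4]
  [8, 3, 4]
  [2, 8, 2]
λ(A) = 2

Enumerate directed cycles and compute their means (weight / length). Sample:
  cycle 0 → 0: weight = 3, length = 1, mean = 3/1 ≈ 3.000
  cycle 1 → 1: weight = 3, length = 1, mean = 3/1 ≈ 3.000
  cycle 2 → 2: weight = 2, length = 1, mean = 2/1 ≈ 2.000
  cycle 0 → 1 → 0: weight = 10, length = 2, mean = 10/2 ≈ 5.000
  cycle 0 → 2 → 0: weight = 6, length = 2, mean = 6/2 ≈ 3.000
  cycle 1 → 0 → 1: weight = 10, length = 2, mean = 10/2 ≈ 5.000
Minimum mean = 2.000, attained e.g. along the cycle 2 → 2 with weight 2 and length 1. So λ(A) = 2/1 = 2.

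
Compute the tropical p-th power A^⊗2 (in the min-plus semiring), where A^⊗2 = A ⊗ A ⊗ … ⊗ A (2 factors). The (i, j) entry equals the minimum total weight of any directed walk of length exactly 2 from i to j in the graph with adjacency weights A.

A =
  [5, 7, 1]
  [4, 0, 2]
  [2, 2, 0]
A^⊗2 =
  [3, 3, 1]
  [4, 0, 2]
  [2, 2, 0]

Each entry (A^⊗2)_ij equals the minimum over all length-2 walks i = v_0 → v_1 → … → v_2 = j of Σ_t A[v_t][v_{t+1}]. For example, for (i, j) = (0, 2) we minimise over 3 possible intermediate vertex sequences; the minimum is 1, attained along the walk 0 → 2 → 2.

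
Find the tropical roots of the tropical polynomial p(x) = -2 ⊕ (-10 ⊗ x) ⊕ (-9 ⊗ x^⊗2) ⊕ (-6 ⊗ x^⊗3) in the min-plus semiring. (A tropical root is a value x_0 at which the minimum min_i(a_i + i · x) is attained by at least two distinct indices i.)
Roots: {-3, -1, 8}

Each tropical root is a break point of the lower envelope of the lines y = a_i + i · x (there are 4 lines, with slopes 0, 1, ..., 3). Only the lines that attain the minimum somewhere contribute to roots; other lines are dominated. Here the surviving (envelope) indices are i = 3, i = 2, i = 1, i = 0.
Intersections between consecutive envelope lines give the roots: for adjacent envelope indices i < j the intersection is x = (a_i − a_j) / (j − i). Reading off the sorted break points: {-3, -1, 8}.
Verification: at each break x_0, at least two indices attain the minimum of min_i(a_i + i · x_0).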